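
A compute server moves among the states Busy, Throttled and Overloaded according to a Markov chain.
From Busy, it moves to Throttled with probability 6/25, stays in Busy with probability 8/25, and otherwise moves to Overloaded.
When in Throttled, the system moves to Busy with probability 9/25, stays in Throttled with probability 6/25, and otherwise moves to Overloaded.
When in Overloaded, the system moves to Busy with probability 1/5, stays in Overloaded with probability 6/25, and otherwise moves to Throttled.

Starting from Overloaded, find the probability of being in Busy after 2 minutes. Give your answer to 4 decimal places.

Sum over the intermediate state after 1 minute:
P = P(Overloaded→Busy)·P(Busy→Busy) + P(Overloaded→Throttled)·P(Throttled→Busy) + P(Overloaded→Overloaded)·P(Overloaded→Busy)
  = 0.2×0.32 + 0.56×0.36 + 0.24×0.2
  = 0.0640 + 0.2016 + 0.0480 = 0.3136

0.3136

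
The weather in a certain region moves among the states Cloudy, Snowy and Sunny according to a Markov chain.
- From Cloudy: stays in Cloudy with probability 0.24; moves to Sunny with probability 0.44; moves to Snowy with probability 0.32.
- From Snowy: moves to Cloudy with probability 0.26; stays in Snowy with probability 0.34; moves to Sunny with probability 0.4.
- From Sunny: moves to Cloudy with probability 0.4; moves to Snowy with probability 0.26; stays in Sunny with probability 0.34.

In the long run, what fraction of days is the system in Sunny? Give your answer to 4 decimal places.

Let the stationary distribution be π with π = πP and π_1 + π_2 + π_3 = 1.
π_1 = 0.24·π_1 + 0.26·π_2 + 0.4·π_3
π_2 = 0.32·π_1 + 0.34·π_2 + 0.26·π_3
Solving with the normalization constraint gives π = (0.3083, 0.3027, 0.3890).
So the stationary probability of Sunny is 0.3890.

0.3890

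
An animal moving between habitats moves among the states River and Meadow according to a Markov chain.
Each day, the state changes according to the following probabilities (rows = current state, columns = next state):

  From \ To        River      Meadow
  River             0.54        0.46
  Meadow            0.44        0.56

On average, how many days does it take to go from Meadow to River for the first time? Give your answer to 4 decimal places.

2.2727

Let t(s) be the expected number of days to first reach River from state s, with t(River) = 0. Conditioning on the first day:
t(Meadow) = 1 + 0.56·t(Meadow)
Solving: t(Meadow) = 2.2727.
Expected days from Meadow to River: 2.2727.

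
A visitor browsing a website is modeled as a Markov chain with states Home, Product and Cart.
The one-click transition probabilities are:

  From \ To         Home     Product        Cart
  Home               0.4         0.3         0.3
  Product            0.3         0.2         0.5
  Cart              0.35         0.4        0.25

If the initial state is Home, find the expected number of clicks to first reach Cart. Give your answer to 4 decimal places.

2.8205

Let t(s) be the expected number of clicks to first reach Cart from state s, with t(Cart) = 0. Conditioning on the first click:
t(Home) = 1 + 0.4·t(Home) + 0.3·t(Product)
t(Product) = 1 + 0.3·t(Home) + 0.2·t(Product)
Solving: t(Home) = 2.8205, t(Product) = 2.3077.
Expected clicks from Home to Cart: 2.8205.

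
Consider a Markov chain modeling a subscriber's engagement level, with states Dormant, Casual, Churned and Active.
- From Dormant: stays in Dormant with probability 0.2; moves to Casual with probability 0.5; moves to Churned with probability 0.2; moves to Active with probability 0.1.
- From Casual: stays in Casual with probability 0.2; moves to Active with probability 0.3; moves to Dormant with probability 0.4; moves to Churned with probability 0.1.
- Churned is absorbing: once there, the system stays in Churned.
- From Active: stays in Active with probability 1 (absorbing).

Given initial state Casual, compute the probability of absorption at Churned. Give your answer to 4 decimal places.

0.3636

Let h(s) be the probability of absorption at Churned starting from transient state s. Then h(Churned) = 1 and h(Active) = 0. By first-step analysis:
h(Dormant) = 0.2·h(Dormant) + 0.5·h(Casual) + 0.2·1 + 0.1·0
h(Casual) = 0.4·h(Dormant) + 0.2·h(Casual) + 0.1·1 + 0.3·0
Solving: h(Dormant) = 0.4773, h(Casual) = 0.3636.
Starting from Casual, the probability is 0.3636.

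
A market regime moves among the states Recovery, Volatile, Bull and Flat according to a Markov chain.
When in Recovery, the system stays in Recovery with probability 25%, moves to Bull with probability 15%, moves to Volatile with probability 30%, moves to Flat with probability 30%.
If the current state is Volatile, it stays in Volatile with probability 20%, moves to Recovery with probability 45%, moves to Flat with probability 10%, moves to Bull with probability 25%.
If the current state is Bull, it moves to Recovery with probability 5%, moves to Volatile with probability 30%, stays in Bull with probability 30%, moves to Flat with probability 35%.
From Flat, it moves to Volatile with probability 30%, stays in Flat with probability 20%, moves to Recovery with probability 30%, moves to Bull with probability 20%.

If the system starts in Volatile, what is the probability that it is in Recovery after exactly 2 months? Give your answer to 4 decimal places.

Propagate the distribution vector 2 months from Volatile.
After 0 months: (0.0000, 1.0000, 0.0000, 0.0000)
After 1 month: (0.4500, 0.2000, 0.2500, 0.1000)
After 2 months: (0.2450, 0.2800, 0.2125, 0.2625)
P(in Recovery after 2 months) = 0.2450

0.2450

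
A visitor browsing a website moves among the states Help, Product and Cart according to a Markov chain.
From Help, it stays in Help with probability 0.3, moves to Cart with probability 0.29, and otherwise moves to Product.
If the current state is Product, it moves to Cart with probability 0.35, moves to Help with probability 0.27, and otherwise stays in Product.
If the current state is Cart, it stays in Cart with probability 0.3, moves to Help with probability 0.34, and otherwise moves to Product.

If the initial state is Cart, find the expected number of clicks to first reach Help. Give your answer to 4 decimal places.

Let t(s) be the expected number of clicks to first reach Help from state s, with t(Help) = 0. Conditioning on the first click:
t(Product) = 1 + 0.38·t(Product) + 0.35·t(Cart)
t(Cart) = 1 + 0.36·t(Product) + 0.3·t(Cart)
Solving: t(Product) = 3.4091, t(Cart) = 3.1818.
Expected clicks from Cart to Help: 3.1818.

3.1818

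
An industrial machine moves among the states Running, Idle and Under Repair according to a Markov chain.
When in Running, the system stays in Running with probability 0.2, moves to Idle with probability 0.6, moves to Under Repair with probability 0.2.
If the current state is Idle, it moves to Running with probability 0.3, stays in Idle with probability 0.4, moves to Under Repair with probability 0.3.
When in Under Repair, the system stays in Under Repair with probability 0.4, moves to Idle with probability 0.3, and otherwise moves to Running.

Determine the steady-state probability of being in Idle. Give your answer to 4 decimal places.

Let the stationary distribution be π with π = πP and π_1 + π_2 + π_3 = 1.
π_1 = 0.2·π_1 + 0.3·π_2 + 0.3·π_3
π_2 = 0.6·π_1 + 0.4·π_2 + 0.3·π_3
Solving with the normalization constraint gives π = (0.2727, 0.4242, 0.3030).
So the stationary probability of Idle is 0.4242.

0.4242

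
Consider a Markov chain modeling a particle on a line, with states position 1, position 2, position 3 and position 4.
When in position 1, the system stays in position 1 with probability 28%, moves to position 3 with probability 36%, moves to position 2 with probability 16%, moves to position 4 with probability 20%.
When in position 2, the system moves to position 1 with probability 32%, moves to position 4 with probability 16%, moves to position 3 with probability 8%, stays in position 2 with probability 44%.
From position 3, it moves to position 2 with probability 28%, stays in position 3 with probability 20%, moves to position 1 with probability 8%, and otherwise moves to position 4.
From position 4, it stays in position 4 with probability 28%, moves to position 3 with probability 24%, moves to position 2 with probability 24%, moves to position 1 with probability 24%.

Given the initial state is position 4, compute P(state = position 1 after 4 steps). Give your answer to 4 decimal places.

0.2380

Propagate the distribution vector 4 steps from position 4.
After 0 steps: (0.0000, 0.0000, 0.0000, 1.0000)
After 1 step: (0.2400, 0.2400, 0.2400, 0.2800)
After 2 steps: (0.2304, 0.2784, 0.2208, 0.2704)
After 3 steps: (0.2362, 0.2861, 0.2143, 0.2635)
After 4 steps: (0.2380, 0.2869, 0.2140, 0.2611)
P(in position 1 after 4 steps) = 0.2380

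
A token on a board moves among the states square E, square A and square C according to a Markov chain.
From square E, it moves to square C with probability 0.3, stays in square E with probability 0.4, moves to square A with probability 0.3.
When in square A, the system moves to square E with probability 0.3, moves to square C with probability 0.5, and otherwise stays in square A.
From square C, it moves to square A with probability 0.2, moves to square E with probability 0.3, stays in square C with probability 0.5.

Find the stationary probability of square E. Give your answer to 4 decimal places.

0.3333

Let the stationary distribution be π with π = πP and π_1 + π_2 + π_3 = 1.
π_1 = 0.4·π_1 + 0.3·π_2 + 0.3·π_3
π_2 = 0.3·π_1 + 0.2·π_2 + 0.2·π_3
Solving with the normalization constraint gives π = (0.3333, 0.2333, 0.4333).
So the stationary probability of square E is 0.3333.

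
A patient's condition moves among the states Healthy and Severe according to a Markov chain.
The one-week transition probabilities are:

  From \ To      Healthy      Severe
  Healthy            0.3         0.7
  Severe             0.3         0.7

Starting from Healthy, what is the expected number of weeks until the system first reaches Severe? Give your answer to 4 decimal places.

1.4286

Let t(s) be the expected number of weeks to first reach Severe from state s, with t(Severe) = 0. Conditioning on the first week:
t(Healthy) = 1 + 0.3·t(Healthy)
Solving: t(Healthy) = 1.4286.
Expected weeks from Healthy to Severe: 1.4286.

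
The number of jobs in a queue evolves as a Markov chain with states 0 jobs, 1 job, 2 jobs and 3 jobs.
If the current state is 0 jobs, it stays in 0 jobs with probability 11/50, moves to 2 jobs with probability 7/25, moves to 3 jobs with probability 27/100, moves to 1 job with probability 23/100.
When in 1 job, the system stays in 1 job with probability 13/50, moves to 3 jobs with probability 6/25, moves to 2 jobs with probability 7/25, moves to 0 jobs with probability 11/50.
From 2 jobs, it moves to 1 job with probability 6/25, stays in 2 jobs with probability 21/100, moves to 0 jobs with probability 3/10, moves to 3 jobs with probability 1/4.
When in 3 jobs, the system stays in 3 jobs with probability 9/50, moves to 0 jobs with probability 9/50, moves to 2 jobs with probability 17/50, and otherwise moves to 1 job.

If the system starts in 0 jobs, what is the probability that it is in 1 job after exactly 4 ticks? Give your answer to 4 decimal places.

0.2570

Propagate the distribution vector 4 ticks from 0 jobs.
After 0 ticks: (1.0000, 0.0000, 0.0000, 0.0000)
After 1 tick: (0.2200, 0.2300, 0.2800, 0.2700)
After 2 ticks: (0.2316, 0.2586, 0.2766, 0.2332)
After 3 ticks: (0.2328, 0.2568, 0.2746, 0.2357)
After 4 ticks: (0.2325, 0.2570, 0.2749, 0.2356)
P(in 1 job after 4 ticks) = 0.2570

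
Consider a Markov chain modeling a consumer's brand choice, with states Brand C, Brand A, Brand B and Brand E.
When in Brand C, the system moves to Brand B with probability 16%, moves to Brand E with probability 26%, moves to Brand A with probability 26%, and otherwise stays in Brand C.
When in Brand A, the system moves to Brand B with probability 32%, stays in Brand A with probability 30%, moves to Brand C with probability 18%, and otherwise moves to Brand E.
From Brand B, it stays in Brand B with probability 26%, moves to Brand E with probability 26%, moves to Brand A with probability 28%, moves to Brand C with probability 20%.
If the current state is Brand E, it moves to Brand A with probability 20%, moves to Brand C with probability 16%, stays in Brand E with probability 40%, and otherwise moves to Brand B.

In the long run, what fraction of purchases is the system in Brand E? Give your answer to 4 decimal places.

Let the stationary distribution be π with π = πP and π_1 + π_2 + π_3 + π_4 = 1.
π_1 = 0.32·π_1 + 0.18·π_2 + 0.2·π_3 + 0.16·π_4
π_2 = 0.26·π_1 + 0.3·π_2 + 0.28·π_3 + 0.2·π_4
π_3 = 0.16·π_1 + 0.32·π_2 + 0.26·π_3 + 0.24·π_4
Solving with the normalization constraint gives π = (0.2085, 0.2583, 0.2490, 0.2843).
So the stationary probability of Brand E is 0.2843.

0.2843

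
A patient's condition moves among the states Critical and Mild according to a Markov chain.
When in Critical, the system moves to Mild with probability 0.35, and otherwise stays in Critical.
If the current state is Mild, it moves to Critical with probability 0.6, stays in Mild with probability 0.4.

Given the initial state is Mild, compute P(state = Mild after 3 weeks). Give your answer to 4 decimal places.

Propagate the distribution vector 3 weeks from Mild.
After 0 weeks: (0.0000, 1.0000)
After 1 week: (0.6000, 0.4000)
After 2 weeks: (0.6300, 0.3700)
After 3 weeks: (0.6315, 0.3685)
P(in Mild after 3 weeks) = 0.3685

0.3685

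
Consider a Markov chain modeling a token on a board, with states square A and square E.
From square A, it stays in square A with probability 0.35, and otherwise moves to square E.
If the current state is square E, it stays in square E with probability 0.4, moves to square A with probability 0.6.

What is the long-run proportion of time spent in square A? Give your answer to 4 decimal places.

Let the stationary distribution be π with π = πP and π_1 + π_2 = 1.
π_1 = 0.35·π_1 + 0.6·π_2
Solving with the normalization constraint gives π = (0.4800, 0.5200).
So the stationary probability of square A is 0.4800.

0.4800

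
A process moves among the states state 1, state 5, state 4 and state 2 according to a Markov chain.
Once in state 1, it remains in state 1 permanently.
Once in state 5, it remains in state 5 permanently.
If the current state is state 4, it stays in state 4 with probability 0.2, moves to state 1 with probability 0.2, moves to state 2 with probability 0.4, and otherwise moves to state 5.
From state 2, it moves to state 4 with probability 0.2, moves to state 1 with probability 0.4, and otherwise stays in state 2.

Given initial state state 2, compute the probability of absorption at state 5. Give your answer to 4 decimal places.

Let h(s) be the probability of absorption at state 5 starting from transient state s. Then h(state 5) = 1 and h(state 1) = 0. By first-step analysis:
h(state 4) = 0.2·0 + 0.2·1 + 0.2·h(state 4) + 0.4·h(state 2)
h(state 2) = 0.4·0 + 0.2·h(state 4) + 0.4·h(state 2)
Solving: h(state 4) = 0.3000, h(state 2) = 0.1000.
Starting from state 2, the probability is 0.1000.

0.1000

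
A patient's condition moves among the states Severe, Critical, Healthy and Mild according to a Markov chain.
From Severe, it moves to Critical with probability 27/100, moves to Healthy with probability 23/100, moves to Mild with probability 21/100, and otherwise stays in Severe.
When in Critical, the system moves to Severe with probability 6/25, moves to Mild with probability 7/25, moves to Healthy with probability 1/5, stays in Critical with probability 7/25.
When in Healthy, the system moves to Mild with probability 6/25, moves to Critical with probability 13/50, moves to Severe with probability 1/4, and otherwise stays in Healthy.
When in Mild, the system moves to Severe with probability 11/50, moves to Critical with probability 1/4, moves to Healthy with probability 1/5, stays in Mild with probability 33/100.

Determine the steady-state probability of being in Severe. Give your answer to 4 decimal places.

0.2493

Let the stationary distribution be π with π = πP and π_1 + π_2 + π_3 + π_4 = 1.
π_1 = 0.29·π_1 + 0.24·π_2 + 0.25·π_3 + 0.22·π_4
π_2 = 0.27·π_1 + 0.28·π_2 + 0.26·π_3 + 0.25·π_4
π_3 = 0.23·π_1 + 0.2·π_2 + 0.25·π_3 + 0.2·π_4
Solving with the normalization constraint gives π = (0.2493, 0.2651, 0.2184, 0.2672).
So the stationary probability of Severe is 0.2493.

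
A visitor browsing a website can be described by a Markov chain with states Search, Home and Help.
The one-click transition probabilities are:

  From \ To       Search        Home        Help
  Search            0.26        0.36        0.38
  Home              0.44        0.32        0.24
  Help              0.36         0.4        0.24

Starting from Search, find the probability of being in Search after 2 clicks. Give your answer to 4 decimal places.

Sum over the intermediate state after 1 click:
P = P(Search→Search)·P(Search→Search) + P(Search→Home)·P(Home→Search) + P(Search→Help)·P(Help→Search)
  = 0.26×0.26 + 0.36×0.44 + 0.38×0.36
  = 0.0676 + 0.1584 + 0.1368 = 0.3628

0.3628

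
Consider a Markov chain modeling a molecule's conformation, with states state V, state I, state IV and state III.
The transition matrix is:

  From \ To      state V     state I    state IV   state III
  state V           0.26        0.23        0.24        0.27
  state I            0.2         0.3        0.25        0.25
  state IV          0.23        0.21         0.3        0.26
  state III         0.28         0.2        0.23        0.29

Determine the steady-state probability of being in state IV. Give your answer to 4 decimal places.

0.2549

Let the stationary distribution be π with π = πP and π_1 + π_2 + π_3 + π_4 = 1.
π_1 = 0.26·π_1 + 0.2·π_2 + 0.23·π_3 + 0.28·π_4
π_2 = 0.23·π_1 + 0.3·π_2 + 0.21·π_3 + 0.2·π_4
π_3 = 0.24·π_1 + 0.25·π_2 + 0.3·π_3 + 0.23·π_4
Solving with the normalization constraint gives π = (0.2437, 0.2332, 0.2549, 0.2681).
So the stationary probability of state IV is 0.2549.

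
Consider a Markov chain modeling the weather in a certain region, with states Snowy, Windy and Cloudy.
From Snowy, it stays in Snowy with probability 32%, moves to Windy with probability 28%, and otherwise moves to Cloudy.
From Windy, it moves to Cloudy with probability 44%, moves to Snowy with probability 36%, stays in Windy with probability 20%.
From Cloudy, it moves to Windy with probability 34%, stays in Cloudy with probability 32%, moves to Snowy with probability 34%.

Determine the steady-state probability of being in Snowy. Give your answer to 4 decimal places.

Let the stationary distribution be π with π = πP and π_1 + π_2 + π_3 = 1.
π_1 = 0.32·π_1 + 0.36·π_2 + 0.34·π_3
π_2 = 0.28·π_1 + 0.2·π_2 + 0.34·π_3
Solving with the normalization constraint gives π = (0.3388, 0.2804, 0.3808).
So the stationary probability of Snowy is 0.3388.

0.3388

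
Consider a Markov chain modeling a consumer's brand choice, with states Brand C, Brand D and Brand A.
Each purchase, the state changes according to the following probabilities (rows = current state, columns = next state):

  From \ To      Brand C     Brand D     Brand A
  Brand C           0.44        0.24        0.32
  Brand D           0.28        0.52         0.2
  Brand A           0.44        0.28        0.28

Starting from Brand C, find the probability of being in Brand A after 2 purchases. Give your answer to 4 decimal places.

Sum over the intermediate state after 1 purchase:
P = P(Brand C→Brand C)·P(Brand C→Brand A) + P(Brand C→Brand D)·P(Brand D→Brand A) + P(Brand C→Brand A)·P(Brand A→Brand A)
  = 0.44×0.32 + 0.24×0.2 + 0.32×0.28
  = 0.1408 + 0.0480 + 0.0896 = 0.2784

0.2784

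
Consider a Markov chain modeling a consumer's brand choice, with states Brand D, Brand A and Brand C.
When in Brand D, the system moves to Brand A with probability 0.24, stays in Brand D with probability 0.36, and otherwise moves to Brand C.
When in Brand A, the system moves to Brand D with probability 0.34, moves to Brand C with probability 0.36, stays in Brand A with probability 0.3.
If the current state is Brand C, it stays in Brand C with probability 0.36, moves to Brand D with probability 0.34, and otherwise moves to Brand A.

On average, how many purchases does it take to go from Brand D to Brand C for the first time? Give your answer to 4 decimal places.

2.5655

Let t(s) be the expected number of purchases to first reach Brand C from state s, with t(Brand C) = 0. Conditioning on the first purchase:
t(Brand D) = 1 + 0.36·t(Brand D) + 0.24·t(Brand A)
t(Brand A) = 1 + 0.34·t(Brand D) + 0.3·t(Brand A)
Solving: t(Brand D) = 2.5655, t(Brand A) = 2.6747.
Expected purchases from Brand D to Brand C: 2.5655.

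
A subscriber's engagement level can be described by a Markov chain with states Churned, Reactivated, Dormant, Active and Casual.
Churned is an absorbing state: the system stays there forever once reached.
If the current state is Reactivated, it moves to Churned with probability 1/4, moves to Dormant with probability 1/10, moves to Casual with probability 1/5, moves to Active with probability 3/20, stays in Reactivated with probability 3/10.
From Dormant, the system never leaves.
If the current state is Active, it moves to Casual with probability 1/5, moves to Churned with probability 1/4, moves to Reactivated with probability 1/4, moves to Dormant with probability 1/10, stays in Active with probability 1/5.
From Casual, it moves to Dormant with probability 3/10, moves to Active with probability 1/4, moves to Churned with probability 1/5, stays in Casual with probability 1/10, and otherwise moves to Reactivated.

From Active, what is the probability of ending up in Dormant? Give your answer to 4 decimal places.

0.3614

Let h(s) be the probability of absorption at Dormant starting from transient state s. Then h(Dormant) = 1 and h(Churned) = 0. By first-step analysis:
h(Reactivated) = 0.25·0 + 0.3·h(Reactivated) + 0.1·1 + 0.15·h(Active) + 0.2·h(Casual)
h(Active) = 0.25·0 + 0.25·h(Reactivated) + 0.1·1 + 0.2·h(Active) + 0.2·h(Casual)
h(Casual) = 0.2·0 + 0.15·h(Reactivated) + 0.3·1 + 0.25·h(Active) + 0.1·h(Casual)
Solving: h(Reactivated) = 0.3614, h(Active) = 0.3614, h(Casual) = 0.4940.
Starting from Active, the probability is 0.3614.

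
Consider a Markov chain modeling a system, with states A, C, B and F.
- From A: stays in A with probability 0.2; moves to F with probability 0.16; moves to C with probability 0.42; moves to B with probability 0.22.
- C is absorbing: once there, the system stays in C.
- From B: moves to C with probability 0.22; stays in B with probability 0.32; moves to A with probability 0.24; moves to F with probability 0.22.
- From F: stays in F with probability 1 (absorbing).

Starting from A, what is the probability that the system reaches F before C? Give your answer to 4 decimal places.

Let h(s) be the probability of absorption at F starting from transient state s. Then h(F) = 1 and h(C) = 0. By first-step analysis:
h(A) = 0.2·h(A) + 0.42·0 + 0.22·h(B) + 0.16·1
h(B) = 0.24·h(A) + 0.22·0 + 0.32·h(B) + 0.22·1
Solving: h(A) = 0.3200, h(B) = 0.4365.
Starting from A, the probability is 0.3200.

0.3200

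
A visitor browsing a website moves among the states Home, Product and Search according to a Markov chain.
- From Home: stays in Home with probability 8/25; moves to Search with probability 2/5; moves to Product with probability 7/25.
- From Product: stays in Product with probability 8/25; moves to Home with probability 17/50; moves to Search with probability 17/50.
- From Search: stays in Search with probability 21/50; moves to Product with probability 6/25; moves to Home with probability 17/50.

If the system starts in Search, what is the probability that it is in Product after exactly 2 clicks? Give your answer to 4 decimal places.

Sum over the intermediate state after 1 click:
P = P(Search→Home)·P(Home→Product) + P(Search→Product)·P(Product→Product) + P(Search→Search)·P(Search→Product)
  = 0.34×0.28 + 0.24×0.32 + 0.42×0.24
  = 0.0952 + 0.0768 + 0.1008 = 0.2728

0.2728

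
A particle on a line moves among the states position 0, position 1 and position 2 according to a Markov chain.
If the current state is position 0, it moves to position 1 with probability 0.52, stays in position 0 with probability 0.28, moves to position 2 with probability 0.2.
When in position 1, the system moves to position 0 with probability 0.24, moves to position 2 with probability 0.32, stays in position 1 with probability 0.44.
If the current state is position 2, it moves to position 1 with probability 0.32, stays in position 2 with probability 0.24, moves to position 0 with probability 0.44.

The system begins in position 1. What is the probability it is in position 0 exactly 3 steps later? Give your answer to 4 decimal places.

Propagate the distribution vector 3 steps from position 1.
After 0 steps: (0.0000, 1.0000, 0.0000)
After 1 step: (0.2400, 0.4400, 0.3200)
After 2 steps: (0.3136, 0.4208, 0.2656)
After 3 steps: (0.3057, 0.4332, 0.2611)
P(in position 0 after 3 steps) = 0.3057

0.3057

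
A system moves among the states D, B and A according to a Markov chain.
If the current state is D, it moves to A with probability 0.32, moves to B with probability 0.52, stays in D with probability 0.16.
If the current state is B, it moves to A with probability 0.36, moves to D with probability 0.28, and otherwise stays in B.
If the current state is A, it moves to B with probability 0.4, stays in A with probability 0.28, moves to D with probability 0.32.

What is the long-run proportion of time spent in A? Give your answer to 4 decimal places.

Let the stationary distribution be π with π = πP and π_1 + π_2 + π_3 = 1.
π_1 = 0.16·π_1 + 0.28·π_2 + 0.32·π_3
π_2 = 0.52·π_1 + 0.36·π_2 + 0.4·π_3
Solving with the normalization constraint gives π = (0.2616, 0.4148, 0.3236).
So the stationary probability of A is 0.3236.

0.3236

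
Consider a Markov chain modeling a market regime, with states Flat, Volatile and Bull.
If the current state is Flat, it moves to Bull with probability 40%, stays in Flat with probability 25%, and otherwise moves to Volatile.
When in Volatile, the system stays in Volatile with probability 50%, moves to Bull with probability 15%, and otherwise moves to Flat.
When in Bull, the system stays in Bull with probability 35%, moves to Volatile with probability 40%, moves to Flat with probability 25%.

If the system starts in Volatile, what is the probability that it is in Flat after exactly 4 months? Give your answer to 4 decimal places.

0.2928

Propagate the distribution vector 4 months from Volatile.
After 0 months: (0.0000, 1.0000, 0.0000)
After 1 month: (0.3500, 0.5000, 0.1500)
After 2 months: (0.3000, 0.4325, 0.2675)
After 3 months: (0.2933, 0.4283, 0.2785)
After 4 months: (0.2928, 0.4282, 0.2790)
P(in Flat after 4 months) = 0.2928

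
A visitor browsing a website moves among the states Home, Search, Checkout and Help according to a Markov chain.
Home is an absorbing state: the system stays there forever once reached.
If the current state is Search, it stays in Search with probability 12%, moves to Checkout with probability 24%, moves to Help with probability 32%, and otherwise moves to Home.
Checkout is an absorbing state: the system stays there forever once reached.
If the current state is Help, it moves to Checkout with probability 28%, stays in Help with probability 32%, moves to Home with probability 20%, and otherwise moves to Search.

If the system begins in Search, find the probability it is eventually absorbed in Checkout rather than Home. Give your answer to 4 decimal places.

0.4731

Let h(s) be the probability of absorption at Checkout starting from transient state s. Then h(Checkout) = 1 and h(Home) = 0. By first-step analysis:
h(Search) = 0.32·0 + 0.12·h(Search) + 0.24·1 + 0.32·h(Help)
h(Help) = 0.2·0 + 0.2·h(Search) + 0.28·1 + 0.32·h(Help)
Solving: h(Search) = 0.4731, h(Help) = 0.5509.
Starting from Search, the probability is 0.4731.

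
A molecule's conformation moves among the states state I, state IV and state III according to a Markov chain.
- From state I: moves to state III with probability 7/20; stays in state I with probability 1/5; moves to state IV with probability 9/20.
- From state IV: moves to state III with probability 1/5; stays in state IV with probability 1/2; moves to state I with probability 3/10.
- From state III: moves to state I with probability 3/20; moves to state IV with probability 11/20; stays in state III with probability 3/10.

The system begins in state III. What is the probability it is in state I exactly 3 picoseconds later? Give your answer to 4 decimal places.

0.2381

Propagate the distribution vector 3 picoseconds from state III.
After 0 picoseconds: (0.0000, 0.0000, 1.0000)
After 1 picosecond: (0.1500, 0.5500, 0.3000)
After 2 picoseconds: (0.2400, 0.5075, 0.2525)
After 3 picoseconds: (0.2381, 0.5006, 0.2613)
P(in state I after 3 picoseconds) = 0.2381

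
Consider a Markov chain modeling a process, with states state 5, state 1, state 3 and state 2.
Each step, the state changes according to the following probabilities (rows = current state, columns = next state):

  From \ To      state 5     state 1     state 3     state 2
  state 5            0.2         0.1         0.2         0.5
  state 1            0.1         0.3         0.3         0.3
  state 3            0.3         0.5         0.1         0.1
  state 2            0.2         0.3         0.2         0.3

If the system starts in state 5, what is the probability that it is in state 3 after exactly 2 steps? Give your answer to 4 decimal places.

0.1900

Propagate the distribution vector 2 steps from state 5.
After 0 steps: (1.0000, 0.0000, 0.0000, 0.0000)
After 1 step: (0.2000, 0.1000, 0.2000, 0.5000)
After 2 steps: (0.2100, 0.3000, 0.1900, 0.3000)
P(in state 3 after 2 steps) = 0.1900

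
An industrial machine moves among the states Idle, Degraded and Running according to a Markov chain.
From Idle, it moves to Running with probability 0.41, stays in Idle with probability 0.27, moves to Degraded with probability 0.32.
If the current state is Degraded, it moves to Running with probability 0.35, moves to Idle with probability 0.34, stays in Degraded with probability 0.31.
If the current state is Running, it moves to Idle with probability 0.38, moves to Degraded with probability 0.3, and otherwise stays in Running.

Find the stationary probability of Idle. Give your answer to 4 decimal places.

Let the stationary distribution be π with π = πP and π_1 + π_2 + π_3 = 1.
π_1 = 0.27·π_1 + 0.34·π_2 + 0.38·π_3
π_2 = 0.32·π_1 + 0.31·π_2 + 0.3·π_3
Solving with the normalization constraint gives π = (0.3312, 0.3097, 0.3591).
So the stationary probability of Idle is 0.3312.

0.3312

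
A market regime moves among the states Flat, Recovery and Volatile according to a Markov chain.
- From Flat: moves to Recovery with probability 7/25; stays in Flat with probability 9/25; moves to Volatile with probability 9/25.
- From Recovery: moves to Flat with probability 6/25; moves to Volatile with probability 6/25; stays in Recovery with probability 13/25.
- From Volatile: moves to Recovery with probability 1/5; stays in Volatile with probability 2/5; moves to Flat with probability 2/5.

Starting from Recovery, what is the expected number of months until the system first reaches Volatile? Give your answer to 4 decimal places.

Let t(s) be the expected number of months to first reach Volatile from state s, with t(Volatile) = 0. Conditioning on the first month:
t(Flat) = 1 + 0.36·t(Flat) + 0.28·t(Recovery)
t(Recovery) = 1 + 0.24·t(Flat) + 0.52·t(Recovery)
Solving: t(Flat) = 3.1667, t(Recovery) = 3.6667.
Expected months from Recovery to Volatile: 3.6667.

3.6667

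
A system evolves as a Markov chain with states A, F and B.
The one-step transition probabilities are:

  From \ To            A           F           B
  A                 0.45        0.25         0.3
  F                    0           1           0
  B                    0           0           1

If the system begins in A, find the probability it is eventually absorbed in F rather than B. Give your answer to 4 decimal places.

0.4545

Let h(s) be the probability of absorption at F starting from transient state s. Then h(F) = 1 and h(B) = 0. By first-step analysis:
h(A) = 0.45·h(A) + 0.25·1 + 0.3·0
Solving: h(A) = 0.4545.
Starting from A, the probability is 0.4545.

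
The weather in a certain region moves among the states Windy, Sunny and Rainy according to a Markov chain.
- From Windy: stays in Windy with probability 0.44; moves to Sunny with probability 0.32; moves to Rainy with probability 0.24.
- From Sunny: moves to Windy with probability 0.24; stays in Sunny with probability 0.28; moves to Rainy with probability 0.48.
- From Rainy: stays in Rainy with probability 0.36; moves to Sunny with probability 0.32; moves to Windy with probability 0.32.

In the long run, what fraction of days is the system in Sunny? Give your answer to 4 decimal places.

Let the stationary distribution be π with π = πP and π_1 + π_2 + π_3 = 1.
π_1 = 0.44·π_1 + 0.24·π_2 + 0.32·π_3
π_2 = 0.32·π_1 + 0.28·π_2 + 0.32·π_3
Solving with the normalization constraint gives π = (0.3357, 0.3077, 0.3566).
So the stationary probability of Sunny is 0.3077.

0.3077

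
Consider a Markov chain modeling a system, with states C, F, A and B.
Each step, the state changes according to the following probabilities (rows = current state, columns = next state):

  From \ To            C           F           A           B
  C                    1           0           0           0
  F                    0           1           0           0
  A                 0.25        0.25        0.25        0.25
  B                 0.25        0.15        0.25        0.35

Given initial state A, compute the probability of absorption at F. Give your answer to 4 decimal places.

0.4706

Let h(s) be the probability of absorption at F starting from transient state s. Then h(F) = 1 and h(C) = 0. By first-step analysis:
h(A) = 0.25·0 + 0.25·1 + 0.25·h(A) + 0.25·h(B)
h(B) = 0.25·0 + 0.15·1 + 0.25·h(A) + 0.35·h(B)
Solving: h(A) = 0.4706, h(B) = 0.4118.
Starting from A, the probability is 0.4706.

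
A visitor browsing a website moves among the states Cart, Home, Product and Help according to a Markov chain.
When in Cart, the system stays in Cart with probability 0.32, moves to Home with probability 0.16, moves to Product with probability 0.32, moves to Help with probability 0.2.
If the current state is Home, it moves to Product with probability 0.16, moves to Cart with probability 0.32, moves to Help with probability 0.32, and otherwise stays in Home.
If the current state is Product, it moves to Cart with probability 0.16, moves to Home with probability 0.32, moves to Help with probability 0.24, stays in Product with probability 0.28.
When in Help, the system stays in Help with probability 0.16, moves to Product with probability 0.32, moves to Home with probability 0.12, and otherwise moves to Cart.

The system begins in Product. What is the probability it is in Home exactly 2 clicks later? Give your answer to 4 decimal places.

0.2080

Propagate the distribution vector 2 clicks from Product.
After 0 clicks: (0.0000, 0.0000, 1.0000, 0.0000)
After 1 click: (0.1600, 0.3200, 0.2800, 0.2400)
After 2 clicks: (0.2944, 0.2080, 0.2576, 0.2400)
P(in Home after 2 clicks) = 0.2080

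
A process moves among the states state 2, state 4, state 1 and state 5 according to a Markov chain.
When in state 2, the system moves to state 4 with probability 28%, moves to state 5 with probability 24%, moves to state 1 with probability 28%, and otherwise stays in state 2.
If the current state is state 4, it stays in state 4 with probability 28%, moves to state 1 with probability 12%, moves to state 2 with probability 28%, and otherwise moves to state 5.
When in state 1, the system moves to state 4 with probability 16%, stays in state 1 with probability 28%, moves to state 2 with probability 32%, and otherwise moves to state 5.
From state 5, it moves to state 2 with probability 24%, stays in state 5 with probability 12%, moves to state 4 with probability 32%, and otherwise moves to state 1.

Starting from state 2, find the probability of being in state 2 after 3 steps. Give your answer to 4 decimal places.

0.2592

Propagate the distribution vector 3 steps from state 2.
After 0 steps: (1.0000, 0.0000, 0.0000, 0.0000)
After 1 step: (0.2000, 0.2800, 0.2800, 0.2400)
After 2 steps: (0.2656, 0.2560, 0.2448, 0.2336)
After 3 steps: (0.2592, 0.2600, 0.2484, 0.2324)
P(in state 2 after 3 steps) = 0.2592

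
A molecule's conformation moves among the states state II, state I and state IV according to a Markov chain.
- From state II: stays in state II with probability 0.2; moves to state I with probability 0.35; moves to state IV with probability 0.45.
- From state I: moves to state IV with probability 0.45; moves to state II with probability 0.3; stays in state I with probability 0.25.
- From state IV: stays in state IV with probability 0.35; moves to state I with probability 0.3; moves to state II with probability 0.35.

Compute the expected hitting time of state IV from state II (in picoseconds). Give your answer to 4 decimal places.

Let t(s) be the expected number of picoseconds to first reach state IV from state s, with t(state IV) = 0. Conditioning on the first picosecond:
t(state II) = 1 + 0.2·t(state II) + 0.35·t(state I)
t(state I) = 1 + 0.3·t(state II) + 0.25·t(state I)
Solving: t(state II) = 2.2222, t(state I) = 2.2222.
Expected picoseconds from state II to state IV: 2.2222.

2.2222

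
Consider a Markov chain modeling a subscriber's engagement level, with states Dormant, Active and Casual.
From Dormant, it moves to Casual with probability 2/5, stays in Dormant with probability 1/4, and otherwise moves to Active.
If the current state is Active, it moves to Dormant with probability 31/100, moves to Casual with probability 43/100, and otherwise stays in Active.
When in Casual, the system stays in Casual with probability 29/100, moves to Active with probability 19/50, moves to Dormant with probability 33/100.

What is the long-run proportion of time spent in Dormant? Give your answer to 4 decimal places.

Let the stationary distribution be π with π = πP and π_1 + π_2 + π_3 = 1.
π_1 = 0.25·π_1 + 0.31·π_2 + 0.33·π_3
π_2 = 0.35·π_1 + 0.26·π_2 + 0.38·π_3
Solving with the normalization constraint gives π = (0.2994, 0.3313, 0.3693).
So the stationary probability of Dormant is 0.2994.

0.2994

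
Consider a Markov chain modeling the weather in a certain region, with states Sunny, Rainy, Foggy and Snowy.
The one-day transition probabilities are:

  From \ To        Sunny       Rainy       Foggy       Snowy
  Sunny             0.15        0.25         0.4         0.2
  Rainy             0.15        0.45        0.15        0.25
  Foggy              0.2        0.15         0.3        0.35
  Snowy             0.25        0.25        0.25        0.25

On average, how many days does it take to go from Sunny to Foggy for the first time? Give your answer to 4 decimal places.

3.4743

Let t(s) be the expected number of days to first reach Foggy from state s, with t(Foggy) = 0. Conditioning on the first day:
t(Sunny) = 1 + 0.15·t(Sunny) + 0.25·t(Rainy) + 0.2·t(Snowy)
t(Rainy) = 1 + 0.15·t(Sunny) + 0.45·t(Rainy) + 0.25·t(Snowy)
t(Snowy) = 1 + 0.25·t(Sunny) + 0.25·t(Rainy) + 0.25·t(Snowy)
Solving: t(Sunny) = 3.4743, t(Rainy) = 4.5943, t(Snowy) = 4.0229.
Expected days from Sunny to Foggy: 3.4743.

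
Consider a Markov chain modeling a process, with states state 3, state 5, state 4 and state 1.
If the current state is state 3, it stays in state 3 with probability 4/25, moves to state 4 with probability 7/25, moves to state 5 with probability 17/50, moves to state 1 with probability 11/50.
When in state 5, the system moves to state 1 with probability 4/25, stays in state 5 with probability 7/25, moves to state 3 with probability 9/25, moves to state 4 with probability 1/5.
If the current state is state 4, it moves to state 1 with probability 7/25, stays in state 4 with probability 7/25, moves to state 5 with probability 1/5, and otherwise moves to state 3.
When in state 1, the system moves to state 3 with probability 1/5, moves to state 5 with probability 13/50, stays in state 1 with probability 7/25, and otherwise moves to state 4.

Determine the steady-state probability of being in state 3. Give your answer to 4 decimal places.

Let the stationary distribution be π with π = πP and π_1 + π_2 + π_3 + π_4 = 1.
π_1 = 0.16·π_1 + 0.36·π_2 + 0.24·π_3 + 0.2·π_4
π_2 = 0.34·π_1 + 0.28·π_2 + 0.2·π_3 + 0.26·π_4
π_3 = 0.28·π_1 + 0.2·π_2 + 0.28·π_3 + 0.26·π_4
Solving with the normalization constraint gives π = (0.2436, 0.2697, 0.2538, 0.2330).
So the stationary probability of state 3 is 0.2436.

0.2436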